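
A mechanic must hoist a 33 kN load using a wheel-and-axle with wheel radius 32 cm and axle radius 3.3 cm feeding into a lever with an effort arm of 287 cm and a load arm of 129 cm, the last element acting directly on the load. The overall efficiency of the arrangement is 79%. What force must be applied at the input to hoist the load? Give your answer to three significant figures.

1.94 kN

Wheel-and-axle MA = R/r = 32/3.3 = 9.697.
Lever MA = effort arm / load arm = 287/129 = 2.2248.
Combined ideal MA = 9.697 × 2.2248 = 21.574.
Actual MA = 21.574 × 0.79 = 17.043.
Effort = load / actual MA = 33 / 17.043 = 1.9362 kN.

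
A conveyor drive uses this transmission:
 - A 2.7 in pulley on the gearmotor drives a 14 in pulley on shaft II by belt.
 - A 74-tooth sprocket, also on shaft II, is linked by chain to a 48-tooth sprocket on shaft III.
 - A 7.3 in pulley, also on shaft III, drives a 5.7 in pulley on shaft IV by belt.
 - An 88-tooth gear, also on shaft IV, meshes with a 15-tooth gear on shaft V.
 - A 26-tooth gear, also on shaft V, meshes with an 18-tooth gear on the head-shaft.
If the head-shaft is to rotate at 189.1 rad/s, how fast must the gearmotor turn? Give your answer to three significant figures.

58.6 rad/s

Overall ratio R = 5.1852 × 0.64865 × 0.78082 × 0.17045 × 0.69231 = 0.30991.
Required input speed = output speed × R = 189.1 × 0.30991 = 58.604 rad/s.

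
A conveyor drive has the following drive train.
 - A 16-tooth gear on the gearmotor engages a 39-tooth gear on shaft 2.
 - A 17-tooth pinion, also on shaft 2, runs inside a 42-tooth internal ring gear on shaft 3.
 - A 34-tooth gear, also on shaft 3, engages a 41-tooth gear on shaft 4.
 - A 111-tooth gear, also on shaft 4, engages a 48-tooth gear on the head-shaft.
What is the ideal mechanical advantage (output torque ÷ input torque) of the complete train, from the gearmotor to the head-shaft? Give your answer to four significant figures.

Each stage contributes driven/driver: gear mesh 39/16 = 2.4375, internal gear 42/17 = 2.4706, gear mesh 41/34 = 1.2059, gear mesh 48/111 = 0.43243.
Overall: 2.4375 × 2.4706 × 1.2059 × 0.43243 = 3.1403.

3.140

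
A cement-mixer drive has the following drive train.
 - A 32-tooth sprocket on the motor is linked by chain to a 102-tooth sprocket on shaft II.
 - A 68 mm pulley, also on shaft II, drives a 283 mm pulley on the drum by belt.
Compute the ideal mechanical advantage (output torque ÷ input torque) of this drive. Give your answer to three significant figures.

13.3

Each stage contributes driven/driver: chain 102/32 = 3.1875, belt 283/68 = 4.1618.
Overall: 3.1875 × 4.1618 = 13.266.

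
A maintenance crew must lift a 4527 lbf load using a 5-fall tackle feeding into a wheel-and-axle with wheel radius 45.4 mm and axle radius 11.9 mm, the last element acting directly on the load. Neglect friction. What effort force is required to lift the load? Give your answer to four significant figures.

237.3 lbf

Block-and-tackle MA = number of supporting rope parts = 5.
Wheel-and-axle MA = R/r = 45.4/11.9 = 3.8151.
Combined ideal MA = 5 × 3.8151 = 19.076.
Effort = load / MA = 4527 / 19.076 = 237.32 lbf.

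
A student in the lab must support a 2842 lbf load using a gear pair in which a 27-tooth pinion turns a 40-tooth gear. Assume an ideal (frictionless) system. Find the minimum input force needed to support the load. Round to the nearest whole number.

Gear pair MA = 40/27 = 1.4815.
Effort = load / MA = 2842 / 1.4815 = 1918.4 lbf.

1918 lbf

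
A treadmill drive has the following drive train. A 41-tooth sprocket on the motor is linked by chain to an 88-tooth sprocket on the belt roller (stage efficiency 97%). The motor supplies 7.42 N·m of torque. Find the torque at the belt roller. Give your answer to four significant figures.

15.45 N·m

chain 88/41 = 2.1463 → τ = 7.42·2.1463·0.97 = 15.448 N·m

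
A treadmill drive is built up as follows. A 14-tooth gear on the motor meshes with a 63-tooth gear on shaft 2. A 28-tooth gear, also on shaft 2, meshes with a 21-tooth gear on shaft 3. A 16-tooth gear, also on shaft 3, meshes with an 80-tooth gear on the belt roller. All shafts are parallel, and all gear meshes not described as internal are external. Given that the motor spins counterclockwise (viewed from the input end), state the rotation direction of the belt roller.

the motor → shaft 2: external mesh, 1 reversal → CW.
shaft 2 → shaft 3: external mesh, 1 reversal → CCW.
shaft 3 → the belt roller: external mesh, 1 reversal → CW.
3 reversals in total — an odd number — so the belt roller turns opposite to the motor.

clockwise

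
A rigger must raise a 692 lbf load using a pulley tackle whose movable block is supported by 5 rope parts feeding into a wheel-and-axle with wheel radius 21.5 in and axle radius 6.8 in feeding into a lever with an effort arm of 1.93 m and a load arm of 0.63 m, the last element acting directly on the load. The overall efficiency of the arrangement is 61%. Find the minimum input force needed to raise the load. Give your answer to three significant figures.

23.4 lbf

Block-and-tackle MA = number of supporting rope parts = 5.
Wheel-and-axle MA = R/r = 21.5/6.8 = 3.1618.
Lever MA = effort arm / load arm = 1.93/0.63 = 3.0635.
Combined ideal MA = 5 × 3.1618 × 3.0635 = 48.43.
Actual MA = 48.43 × 0.61 = 29.542.
Effort = load / actual MA = 692 / 29.542 = 23.424 lbf.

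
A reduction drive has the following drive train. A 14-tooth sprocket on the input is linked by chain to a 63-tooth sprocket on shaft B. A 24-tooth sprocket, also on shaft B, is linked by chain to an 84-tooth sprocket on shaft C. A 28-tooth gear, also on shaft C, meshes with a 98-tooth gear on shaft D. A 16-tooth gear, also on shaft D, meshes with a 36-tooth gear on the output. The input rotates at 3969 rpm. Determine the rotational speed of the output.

chain 63/14 = 4.5 → 3969/4.5 = 882 rpm
chain 84/24 = 3.5 → 882/3.5 = 252 rpm
gear mesh 98/28 = 3.5 → 252/3.5 = 72 rpm
gear mesh 36/16 = 2.25 → 72/2.25 = 32 rpm

32 rpm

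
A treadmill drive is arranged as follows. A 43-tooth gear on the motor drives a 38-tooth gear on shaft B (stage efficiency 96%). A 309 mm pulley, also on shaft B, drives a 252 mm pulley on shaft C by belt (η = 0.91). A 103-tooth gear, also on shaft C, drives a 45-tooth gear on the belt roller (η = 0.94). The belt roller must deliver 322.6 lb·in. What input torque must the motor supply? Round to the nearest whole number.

1248 lb·in

Overall ratio R = 0.88372 × 0.81553 × 0.43689 = 0.31487; overall efficiency η = 0.96 × 0.91 × 0.94 = 0.8212.
Input torque = output torque / (R × η) = 322.6 / (0.31487 × 0.8212) = 1247.6 lb·in.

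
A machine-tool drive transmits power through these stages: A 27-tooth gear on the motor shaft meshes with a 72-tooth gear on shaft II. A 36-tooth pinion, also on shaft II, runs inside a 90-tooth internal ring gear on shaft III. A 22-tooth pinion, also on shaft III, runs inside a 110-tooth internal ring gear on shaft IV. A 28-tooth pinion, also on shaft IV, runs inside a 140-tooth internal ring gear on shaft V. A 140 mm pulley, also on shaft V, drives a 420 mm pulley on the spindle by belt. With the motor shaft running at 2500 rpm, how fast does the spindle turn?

the motor shaft → shaft II (gear mesh, 72/27): 2500 ÷ 2.6667 = 937.5 rpm
shaft II → shaft III (internal gear, 90/36): 937.5 ÷ 2.5 = 375 rpm
shaft III → shaft IV (internal gear, 110/22): 375 ÷ 5 = 75 rpm
shaft IV → shaft V (internal gear, 140/28): 75 ÷ 5 = 15 rpm
shaft V → the spindle (belt, 420/140): 15 ÷ 3 = 5 rpm

5 rpm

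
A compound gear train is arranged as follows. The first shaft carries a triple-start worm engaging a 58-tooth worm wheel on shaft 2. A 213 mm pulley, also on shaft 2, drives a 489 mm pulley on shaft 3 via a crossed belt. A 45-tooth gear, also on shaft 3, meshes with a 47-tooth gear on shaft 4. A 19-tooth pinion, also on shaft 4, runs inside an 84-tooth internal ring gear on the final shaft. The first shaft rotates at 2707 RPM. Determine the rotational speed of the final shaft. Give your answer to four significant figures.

Worm: ratio = 58/3 = 19.333, so shaft 2 turns at 2707 / 19.333 = 140.02 RPM.
Belt: ratio = 489/213 = 2.2958, so shaft 3 turns at 140.02 / 2.2958 = 60.989 RPM.
Gear mesh: ratio = 47/45 = 1.0444, so shaft 4 turns at 60.989 / 1.0444 = 58.394 RPM.
Internal gear: ratio = 84/19 = 4.4211, so the final shaft turns at 58.394 / 4.4211 = 13.208 RPM.

13.21 RPM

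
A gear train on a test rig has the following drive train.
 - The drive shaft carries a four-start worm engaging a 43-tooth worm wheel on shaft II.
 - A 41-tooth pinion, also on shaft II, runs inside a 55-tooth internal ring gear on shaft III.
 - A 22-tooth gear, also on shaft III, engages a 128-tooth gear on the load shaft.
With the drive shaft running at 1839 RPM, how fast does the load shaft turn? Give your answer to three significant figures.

21.9 RPM

Worm: ratio = 43/4 = 10.75, so shaft II turns at 1839 / 10.75 = 171.07 RPM.
Internal gear: ratio = 55/41 = 1.3415, so shaft III turns at 171.07 / 1.3415 = 127.52 RPM.
Gear mesh: ratio = 128/22 = 5.8182, so the load shaft turns at 127.52 / 5.8182 = 21.918 RPM.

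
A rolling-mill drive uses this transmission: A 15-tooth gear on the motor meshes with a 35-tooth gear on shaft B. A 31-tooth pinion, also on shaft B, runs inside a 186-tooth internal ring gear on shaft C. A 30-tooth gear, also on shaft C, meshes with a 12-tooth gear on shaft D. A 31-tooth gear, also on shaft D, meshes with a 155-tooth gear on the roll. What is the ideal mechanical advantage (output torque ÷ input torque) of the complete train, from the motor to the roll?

Each stage contributes driven/driver: gear mesh 35/15 = 2.3333, internal gear 186/31 = 6, gear mesh 12/30 = 0.4, gear mesh 155/31 = 5.
Overall: 2.3333 × 6 × 0.4 × 5 = 28.

28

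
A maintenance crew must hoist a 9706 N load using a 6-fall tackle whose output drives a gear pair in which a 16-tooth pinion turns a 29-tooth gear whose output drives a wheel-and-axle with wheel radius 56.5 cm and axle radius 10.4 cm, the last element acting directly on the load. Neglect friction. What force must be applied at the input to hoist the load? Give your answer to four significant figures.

164.3 N

Block-and-tackle MA = number of supporting rope parts = 6.
Gear pair MA = 29/16 = 1.8125.
Wheel-and-axle MA = R/r = 56.5/10.4 = 5.4327.
Combined ideal MA = 6 × 1.8125 × 5.4327 = 59.081.
Effort = load / MA = 9706 / 59.081 = 164.28 N.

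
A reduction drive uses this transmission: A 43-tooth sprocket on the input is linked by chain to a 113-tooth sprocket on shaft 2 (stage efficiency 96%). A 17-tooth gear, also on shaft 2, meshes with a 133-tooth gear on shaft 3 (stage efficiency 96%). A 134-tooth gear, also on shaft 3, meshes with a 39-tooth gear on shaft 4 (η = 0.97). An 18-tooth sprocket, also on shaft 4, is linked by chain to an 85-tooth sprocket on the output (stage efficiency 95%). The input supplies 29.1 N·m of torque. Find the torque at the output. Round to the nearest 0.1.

698.3 N·m

Chain: ratio = 113/43 = 2.6279; torque at shaft 2 = 29.1 × 2.6279 × 0.96 = 73.413 N·m.
Gear mesh: ratio = 133/17 = 7.8235; torque at shaft 3 = 73.413 × 7.8235 × 0.96 = 551.38 N·m.
Gear mesh: ratio = 39/134 = 0.29104; torque at shaft 4 = 551.38 × 0.29104 × 0.97 = 155.66 N·m.
Chain: ratio = 85/18 = 4.7222; torque at the output = 155.66 × 4.7222 × 0.95 = 698.31 N·m.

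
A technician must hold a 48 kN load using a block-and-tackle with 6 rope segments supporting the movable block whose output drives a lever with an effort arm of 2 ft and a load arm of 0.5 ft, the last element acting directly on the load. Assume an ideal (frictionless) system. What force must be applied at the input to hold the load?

Block-and-tackle MA = number of supporting rope parts = 6.
Lever MA = effort arm / load arm = 2/0.5 = 4.
Combined ideal MA = 6 × 4 = 24.
Effort = load / MA = 48 / 24 = 2 kN.

2 kN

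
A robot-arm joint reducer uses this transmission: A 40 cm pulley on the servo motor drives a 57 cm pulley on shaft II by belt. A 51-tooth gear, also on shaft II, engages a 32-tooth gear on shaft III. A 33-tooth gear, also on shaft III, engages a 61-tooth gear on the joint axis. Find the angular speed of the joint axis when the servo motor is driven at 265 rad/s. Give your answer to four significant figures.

160.3 rad/s

the servo motor → shaft II (belt, 57/40): 265 ÷ 1.425 = 185.96 rad/s
shaft II → shaft III (gear mesh, 32/51): 185.96 ÷ 0.62745 = 296.38 rad/s
shaft III → the joint axis (gear mesh, 61/33): 296.38 ÷ 1.8485 = 160.34 rad/s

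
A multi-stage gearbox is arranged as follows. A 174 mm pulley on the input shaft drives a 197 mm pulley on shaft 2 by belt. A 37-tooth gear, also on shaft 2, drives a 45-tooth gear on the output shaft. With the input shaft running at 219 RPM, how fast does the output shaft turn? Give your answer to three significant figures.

Belt: ratio = 197/174 = 1.1322, so shaft 2 turns at 219 / 1.1322 = 193.43 RPM.
Gear mesh: ratio = 45/37 = 1.2162, so the output shaft turns at 193.43 / 1.2162 = 159.04 RPM.

159 RPM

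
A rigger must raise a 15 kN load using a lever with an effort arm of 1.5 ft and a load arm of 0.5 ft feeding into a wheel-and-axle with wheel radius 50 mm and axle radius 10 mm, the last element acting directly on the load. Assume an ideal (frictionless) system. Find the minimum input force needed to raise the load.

Lever MA = effort arm / load arm = 1.5/0.5 = 3.
Wheel-and-axle MA = R/r = 50/10 = 5.
Combined ideal MA = 3 × 5 = 15.
Effort = load / MA = 15 / 15 = 1 kN.

1 kN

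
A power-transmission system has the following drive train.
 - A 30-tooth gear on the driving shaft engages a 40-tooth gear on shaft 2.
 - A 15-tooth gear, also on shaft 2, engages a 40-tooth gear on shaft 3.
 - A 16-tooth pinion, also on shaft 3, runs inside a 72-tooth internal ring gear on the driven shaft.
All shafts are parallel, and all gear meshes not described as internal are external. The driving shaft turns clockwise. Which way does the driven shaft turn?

the driving shaft → shaft 2: external mesh, 1 reversal → CCW.
shaft 2 → shaft 3: external mesh, 1 reversal → CW.
shaft 3 → the driven shaft: internal mesh, same direction → CW.
2 reversals in total — an even number — so the driven shaft turns the same way as the driving shaft.

clockwise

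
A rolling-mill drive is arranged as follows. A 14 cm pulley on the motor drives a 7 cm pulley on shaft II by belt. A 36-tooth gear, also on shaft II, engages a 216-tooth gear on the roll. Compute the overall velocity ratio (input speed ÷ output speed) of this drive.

Each stage contributes driven/driver: belt 7/14 = 0.5, gear mesh 216/36 = 6.
Overall: 0.5 × 6 = 3.

3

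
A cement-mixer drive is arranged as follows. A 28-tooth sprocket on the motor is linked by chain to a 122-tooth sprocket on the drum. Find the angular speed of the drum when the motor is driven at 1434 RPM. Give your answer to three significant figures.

329 RPM

chain 122/28 = 4.3571 → 1434/4.3571 = 329.11 RPM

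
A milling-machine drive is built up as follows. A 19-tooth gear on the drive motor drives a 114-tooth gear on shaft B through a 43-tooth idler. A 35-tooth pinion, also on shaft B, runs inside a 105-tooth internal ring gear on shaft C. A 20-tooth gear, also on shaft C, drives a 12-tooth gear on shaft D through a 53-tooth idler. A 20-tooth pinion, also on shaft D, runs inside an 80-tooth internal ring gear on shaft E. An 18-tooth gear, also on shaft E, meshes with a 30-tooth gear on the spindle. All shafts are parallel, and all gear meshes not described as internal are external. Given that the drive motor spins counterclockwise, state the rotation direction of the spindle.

clockwise

the drive motor → shaft B: driver → idler → driven is 2 external meshes, 2 reversals → CCW.
shaft B → shaft C: internal mesh, same direction → CCW.
shaft C → shaft D: driver → idler → driven is 2 external meshes, 2 reversals → CCW.
shaft D → shaft E: internal mesh, same direction → CCW.
shaft E → the spindle: external mesh, 1 reversal → CW.
5 reversals in total — an odd number — so the spindle turns opposite to the drive motor.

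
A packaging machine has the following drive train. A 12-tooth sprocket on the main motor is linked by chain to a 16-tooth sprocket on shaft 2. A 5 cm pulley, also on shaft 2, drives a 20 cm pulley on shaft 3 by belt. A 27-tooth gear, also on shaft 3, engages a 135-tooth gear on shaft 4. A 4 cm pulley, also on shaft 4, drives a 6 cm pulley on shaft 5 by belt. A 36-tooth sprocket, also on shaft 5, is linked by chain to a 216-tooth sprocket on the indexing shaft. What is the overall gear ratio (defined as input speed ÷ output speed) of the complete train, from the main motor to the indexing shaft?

Each stage contributes driven/driver: chain 16/12 = 1.3333, belt 20/5 = 4, gear mesh 135/27 = 5, belt 6/4 = 1.5, chain 216/36 = 6.
Overall: 1.3333 × 4 × 5 × 1.5 × 6 = 240.

240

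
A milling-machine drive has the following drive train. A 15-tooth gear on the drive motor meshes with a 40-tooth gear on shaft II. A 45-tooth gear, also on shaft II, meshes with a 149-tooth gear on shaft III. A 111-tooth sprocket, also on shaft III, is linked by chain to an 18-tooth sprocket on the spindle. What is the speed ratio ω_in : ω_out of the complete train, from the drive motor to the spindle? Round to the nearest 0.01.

Each stage contributes driven/driver: gear mesh 40/15 = 2.6667, gear mesh 149/45 = 3.3111, chain 18/111 = 0.16216.
Overall: 2.6667 × 3.3111 × 0.16216 = 1.4318.

1.43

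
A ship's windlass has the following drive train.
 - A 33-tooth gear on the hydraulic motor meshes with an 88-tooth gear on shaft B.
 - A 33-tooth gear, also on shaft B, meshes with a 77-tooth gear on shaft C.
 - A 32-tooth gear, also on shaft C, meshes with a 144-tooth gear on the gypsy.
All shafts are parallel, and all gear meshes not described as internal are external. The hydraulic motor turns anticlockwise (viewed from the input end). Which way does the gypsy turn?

the hydraulic motor → shaft B: external mesh, 1 reversal → CW.
shaft B → shaft C: external mesh, 1 reversal → CCW.
shaft C → the gypsy: external mesh, 1 reversal → CW.
3 reversals in total — an odd number — so the gypsy turns opposite to the hydraulic motor.

clockwise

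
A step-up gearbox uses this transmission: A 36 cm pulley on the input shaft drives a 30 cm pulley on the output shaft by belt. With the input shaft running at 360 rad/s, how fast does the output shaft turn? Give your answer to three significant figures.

432 rad/s

belt 30/36 = 0.83333 → 360/0.83333 = 432 rad/s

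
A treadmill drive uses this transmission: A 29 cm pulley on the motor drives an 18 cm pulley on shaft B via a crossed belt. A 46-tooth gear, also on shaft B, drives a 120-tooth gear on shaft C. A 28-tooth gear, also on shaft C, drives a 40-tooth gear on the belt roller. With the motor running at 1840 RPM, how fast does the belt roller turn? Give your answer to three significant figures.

belt 18/29 = 0.62069 → 1840/0.62069 = 2964.4 RPM
gear mesh 120/46 = 2.6087 → 2964.4/2.6087 = 1136.4 RPM
gear mesh 40/28 = 1.4286 → 1136.4/1.4286 = 795.46 RPM

795 RPM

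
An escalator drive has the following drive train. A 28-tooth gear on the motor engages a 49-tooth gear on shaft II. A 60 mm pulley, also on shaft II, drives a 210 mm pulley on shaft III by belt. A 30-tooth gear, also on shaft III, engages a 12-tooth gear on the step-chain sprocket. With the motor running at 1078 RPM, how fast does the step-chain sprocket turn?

440 RPM

the motor → shaft II (gear mesh, 49/28): 1078 ÷ 1.75 = 616 RPM
shaft II → shaft III (belt, 210/60): 616 ÷ 3.5 = 176 RPM
shaft III → the step-chain sprocket (gear mesh, 12/30): 176 ÷ 0.4 = 440 RPM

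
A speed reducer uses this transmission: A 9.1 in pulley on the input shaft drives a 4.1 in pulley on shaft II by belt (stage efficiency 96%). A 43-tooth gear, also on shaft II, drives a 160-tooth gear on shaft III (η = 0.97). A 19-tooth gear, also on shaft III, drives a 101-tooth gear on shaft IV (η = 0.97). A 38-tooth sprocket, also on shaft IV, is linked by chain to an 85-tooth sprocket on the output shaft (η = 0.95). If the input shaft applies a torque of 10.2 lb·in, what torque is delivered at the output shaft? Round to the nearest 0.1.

belt 4.1/9.1 = 0.45055 → τ = 10.2·0.45055·0.96 = 4.4118 lb·in
gear mesh 160/43 = 3.7209 → τ = 4.4118·3.7209·0.97 = 15.923 lb·in
gear mesh 101/19 = 5.3158 → τ = 15.923·5.3158·0.97 = 82.106 lb·in
chain 85/38 = 2.2368 → τ = 82.106·2.2368·0.95 = 174.48 lb·in

174.5 lb·in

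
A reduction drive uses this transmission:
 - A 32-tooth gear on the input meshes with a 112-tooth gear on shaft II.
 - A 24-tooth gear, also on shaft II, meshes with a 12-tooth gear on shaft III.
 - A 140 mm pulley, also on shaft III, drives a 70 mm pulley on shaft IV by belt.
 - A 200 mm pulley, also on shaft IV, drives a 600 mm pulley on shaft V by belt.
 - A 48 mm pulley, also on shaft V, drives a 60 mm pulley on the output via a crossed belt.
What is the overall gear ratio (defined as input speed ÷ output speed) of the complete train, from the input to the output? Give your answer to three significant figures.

Each stage contributes driven/driver: gear mesh 112/32 = 3.5, gear mesh 12/24 = 0.5, belt 70/140 = 0.5, belt 600/200 = 3, belt 60/48 = 1.25.
Overall: 3.5 × 0.5 × 0.5 × 3 × 1.25 = 3.2812.

3.28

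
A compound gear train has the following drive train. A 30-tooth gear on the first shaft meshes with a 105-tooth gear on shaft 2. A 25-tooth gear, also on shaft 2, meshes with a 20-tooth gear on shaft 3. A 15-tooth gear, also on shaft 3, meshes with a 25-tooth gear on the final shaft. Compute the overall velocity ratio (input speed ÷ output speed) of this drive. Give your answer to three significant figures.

Each stage contributes driven/driver: gear mesh 105/30 = 3.5, gear mesh 20/25 = 0.8, gear mesh 25/15 = 1.6667.
Overall: 3.5 × 0.8 × 1.6667 = 4.6667.

4.67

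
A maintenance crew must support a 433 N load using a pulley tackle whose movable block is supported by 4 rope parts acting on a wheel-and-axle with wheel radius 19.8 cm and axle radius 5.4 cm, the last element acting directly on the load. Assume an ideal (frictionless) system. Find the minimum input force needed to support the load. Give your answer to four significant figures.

29.52 N

Block-and-tackle MA = number of supporting rope parts = 4.
Wheel-and-axle MA = R/r = 19.8/5.4 = 3.6667.
Combined ideal MA = 4 × 3.6667 = 14.667.
Effort = load / MA = 433 / 14.667 = 29.523 N.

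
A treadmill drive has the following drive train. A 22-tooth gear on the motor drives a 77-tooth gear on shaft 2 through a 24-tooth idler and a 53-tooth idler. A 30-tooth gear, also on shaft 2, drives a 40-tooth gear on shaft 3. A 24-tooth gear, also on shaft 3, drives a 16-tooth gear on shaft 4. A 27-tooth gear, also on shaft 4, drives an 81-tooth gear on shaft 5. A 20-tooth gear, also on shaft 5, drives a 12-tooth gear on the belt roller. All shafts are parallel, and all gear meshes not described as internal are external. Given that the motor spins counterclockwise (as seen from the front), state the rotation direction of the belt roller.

clockwise

the motor → shaft 2: driver → idler → idler → driven is 3 external meshes, 3 reversals → CW.
shaft 2 → shaft 3: external mesh, 1 reversal → CCW.
shaft 3 → shaft 4: external mesh, 1 reversal → CW.
shaft 4 → shaft 5: external mesh, 1 reversal → CCW.
shaft 5 → the belt roller: external mesh, 1 reversal → CW.
7 reversals in total — an odd number — so the belt roller turns opposite to the motor.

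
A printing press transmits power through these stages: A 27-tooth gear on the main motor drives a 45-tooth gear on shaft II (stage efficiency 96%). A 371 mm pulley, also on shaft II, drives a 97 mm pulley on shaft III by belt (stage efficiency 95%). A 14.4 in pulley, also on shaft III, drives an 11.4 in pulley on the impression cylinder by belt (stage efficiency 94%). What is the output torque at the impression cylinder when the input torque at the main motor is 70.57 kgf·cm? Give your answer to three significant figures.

gear mesh 45/27 = 1.6667 → τ = 70.57·1.6667·0.96 = 112.91 kgf·cm
belt 97/371 = 0.26146 → τ = 112.91·0.26146·0.95 = 28.045 kgf·cm
belt 11.4/14.4 = 0.79167 → τ = 28.045·0.79167·0.94 = 20.87 kgf·cm

20.9 kgf·cm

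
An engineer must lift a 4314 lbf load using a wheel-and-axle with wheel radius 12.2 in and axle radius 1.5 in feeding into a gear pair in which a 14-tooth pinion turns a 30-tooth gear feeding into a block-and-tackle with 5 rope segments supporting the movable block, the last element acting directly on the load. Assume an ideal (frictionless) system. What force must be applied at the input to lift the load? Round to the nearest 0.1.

49.5 lbf

Wheel-and-axle MA = R/r = 12.2/1.5 = 8.1333.
Gear pair MA = 30/14 = 2.1429.
Block-and-tackle MA = number of supporting rope parts = 5.
Combined ideal MA = 8.1333 × 2.1429 × 5 = 87.143.
Effort = load / MA = 4314 / 87.143 = 49.505 lbf.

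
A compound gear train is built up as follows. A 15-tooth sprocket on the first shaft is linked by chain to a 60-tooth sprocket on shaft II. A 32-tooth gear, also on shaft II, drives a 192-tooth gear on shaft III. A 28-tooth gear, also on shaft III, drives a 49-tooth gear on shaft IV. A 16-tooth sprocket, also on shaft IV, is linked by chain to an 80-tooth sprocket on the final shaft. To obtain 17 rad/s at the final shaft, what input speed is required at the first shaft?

Overall ratio R = 4 × 6 × 1.75 × 5 = 210.
Required input speed = output speed × R = 17 × 210 = 3570 rad/s.

3570 rad/s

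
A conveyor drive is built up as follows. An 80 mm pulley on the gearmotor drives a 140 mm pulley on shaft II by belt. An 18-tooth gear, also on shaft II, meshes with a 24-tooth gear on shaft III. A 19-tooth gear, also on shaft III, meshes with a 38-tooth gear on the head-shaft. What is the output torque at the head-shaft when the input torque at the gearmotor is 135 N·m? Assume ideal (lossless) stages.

630 N·m

After the belt (140/80): 135 × 1.75 = 236.25 N·m
After the gear mesh (24/18): 236.25 × 1.3333 = 315 N·m
After the gear mesh (38/19): 315 × 2 = 630 N·m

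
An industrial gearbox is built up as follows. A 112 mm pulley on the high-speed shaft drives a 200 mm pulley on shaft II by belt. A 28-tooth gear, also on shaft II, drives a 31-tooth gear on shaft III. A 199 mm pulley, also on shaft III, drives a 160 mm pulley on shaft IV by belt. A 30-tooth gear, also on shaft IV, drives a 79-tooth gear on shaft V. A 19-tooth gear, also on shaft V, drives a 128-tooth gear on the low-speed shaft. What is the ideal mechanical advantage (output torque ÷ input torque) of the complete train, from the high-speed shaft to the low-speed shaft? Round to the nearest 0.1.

Each stage contributes driven/driver: belt 200/112 = 1.7857, gear mesh 31/28 = 1.1071, belt 160/199 = 0.80402, gear mesh 79/30 = 2.6333, gear mesh 128/19 = 6.7368.
Overall: 1.7857 × 1.1071 × 0.80402 × 2.6333 × 6.7368 = 28.2.

28.2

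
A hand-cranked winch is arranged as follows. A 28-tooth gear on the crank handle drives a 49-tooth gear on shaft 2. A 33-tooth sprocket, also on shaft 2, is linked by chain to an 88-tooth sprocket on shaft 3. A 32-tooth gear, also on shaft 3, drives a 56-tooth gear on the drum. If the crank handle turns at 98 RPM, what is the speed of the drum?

12 RPM

Gear mesh: ratio = 49/28 = 1.75, so shaft 2 turns at 98 / 1.75 = 56 RPM.
Chain: ratio = 88/33 = 2.6667, so shaft 3 turns at 56 / 2.6667 = 21 RPM.
Gear mesh: ratio = 56/32 = 1.75, so the drum turns at 21 / 1.75 = 12 RPM.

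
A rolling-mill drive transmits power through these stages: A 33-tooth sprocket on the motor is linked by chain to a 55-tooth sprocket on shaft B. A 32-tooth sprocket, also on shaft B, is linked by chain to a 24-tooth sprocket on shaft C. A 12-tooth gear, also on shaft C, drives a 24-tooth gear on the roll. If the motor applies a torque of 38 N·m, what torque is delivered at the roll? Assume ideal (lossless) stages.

Chain: ratio = 55/33 = 1.6667; torque at shaft B = 38 × 1.6667 = 63.333 N·m.
Chain: ratio = 24/32 = 0.75; torque at shaft C = 63.333 × 0.75 = 47.5 N·m.
Gear mesh: ratio = 24/12 = 2; torque at the roll = 47.5 × 2 = 95 N·m.

95 N·m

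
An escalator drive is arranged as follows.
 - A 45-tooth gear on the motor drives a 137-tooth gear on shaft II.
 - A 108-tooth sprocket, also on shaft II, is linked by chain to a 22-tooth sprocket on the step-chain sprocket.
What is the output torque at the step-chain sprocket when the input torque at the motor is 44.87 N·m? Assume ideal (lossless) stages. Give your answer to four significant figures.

Gear mesh: ratio = 137/45 = 3.0444; torque at shaft II = 44.87 × 3.0444 = 136.6 N·m.
Chain: ratio = 22/108 = 0.2037; torque at the step-chain sprocket = 136.6 × 0.2037 = 27.827 N·m.

27.83 N·m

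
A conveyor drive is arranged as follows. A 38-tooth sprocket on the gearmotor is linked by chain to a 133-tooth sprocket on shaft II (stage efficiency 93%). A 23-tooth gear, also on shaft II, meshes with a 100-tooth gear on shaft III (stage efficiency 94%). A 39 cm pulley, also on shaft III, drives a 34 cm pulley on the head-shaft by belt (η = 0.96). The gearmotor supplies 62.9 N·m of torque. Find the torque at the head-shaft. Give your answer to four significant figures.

700.3 N·m

After the chain (133/38): 62.9 × 3.5 × 0.93 = 204.74 N·m
After the gear mesh (100/23): 204.74 × 4.3478 × 0.94 = 836.76 N·m
After the belt (34/39): 836.76 × 0.87179 × 0.96 = 700.3 N·m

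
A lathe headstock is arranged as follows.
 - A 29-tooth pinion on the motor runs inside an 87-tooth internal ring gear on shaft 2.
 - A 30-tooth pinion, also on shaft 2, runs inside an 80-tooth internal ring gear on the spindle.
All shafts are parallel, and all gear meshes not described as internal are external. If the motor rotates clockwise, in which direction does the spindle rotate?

clockwise

the motor → shaft 2: internal mesh, same direction → CW.
shaft 2 → the spindle: internal mesh, same direction → CW.
0 reversals in total — an even number — so the spindle turns the same way as the motor.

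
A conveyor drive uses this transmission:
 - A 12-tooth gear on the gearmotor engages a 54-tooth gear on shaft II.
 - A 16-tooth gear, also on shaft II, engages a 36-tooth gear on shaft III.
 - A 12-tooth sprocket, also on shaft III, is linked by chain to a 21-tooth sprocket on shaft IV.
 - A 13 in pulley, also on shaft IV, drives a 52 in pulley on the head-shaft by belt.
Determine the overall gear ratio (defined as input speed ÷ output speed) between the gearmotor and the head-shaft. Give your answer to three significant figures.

70.9

Each stage contributes driven/driver: gear mesh 54/12 = 4.5, gear mesh 36/16 = 2.25, chain 21/12 = 1.75, belt 52/13 = 4.
Overall: 4.5 × 2.25 × 1.75 × 4 = 70.875.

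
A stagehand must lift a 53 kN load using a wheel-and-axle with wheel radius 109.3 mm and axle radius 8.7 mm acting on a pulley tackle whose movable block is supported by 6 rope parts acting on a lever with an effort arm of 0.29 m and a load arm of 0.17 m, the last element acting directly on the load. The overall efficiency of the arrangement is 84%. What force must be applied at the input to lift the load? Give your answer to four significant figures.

0.4907 kN

Wheel-and-axle MA = R/r = 109.3/8.7 = 12.563.
Block-and-tackle MA = number of supporting rope parts = 6.
Lever MA = effort arm / load arm = 0.29/0.17 = 1.7059.
Combined ideal MA = 12.563 × 6 × 1.7059 = 128.59.
Actual MA = 128.59 × 0.84 = 108.01.
Effort = load / actual MA = 53 / 108.01 = 0.49068 kN.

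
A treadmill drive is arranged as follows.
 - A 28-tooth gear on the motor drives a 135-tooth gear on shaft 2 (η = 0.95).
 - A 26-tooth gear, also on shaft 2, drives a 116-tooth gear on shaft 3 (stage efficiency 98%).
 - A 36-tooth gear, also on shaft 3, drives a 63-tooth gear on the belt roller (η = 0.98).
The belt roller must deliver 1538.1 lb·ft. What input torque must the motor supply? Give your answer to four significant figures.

44.78 lb·ft

Overall ratio R = 4.8214 × 4.4615 × 1.75 = 37.644; overall efficiency η = 0.95 × 0.98 × 0.98 = 0.9124.
Input torque = output torque / (R × η) = 1538.1 / (37.644 × 0.9124) = 44.783 lb·ft.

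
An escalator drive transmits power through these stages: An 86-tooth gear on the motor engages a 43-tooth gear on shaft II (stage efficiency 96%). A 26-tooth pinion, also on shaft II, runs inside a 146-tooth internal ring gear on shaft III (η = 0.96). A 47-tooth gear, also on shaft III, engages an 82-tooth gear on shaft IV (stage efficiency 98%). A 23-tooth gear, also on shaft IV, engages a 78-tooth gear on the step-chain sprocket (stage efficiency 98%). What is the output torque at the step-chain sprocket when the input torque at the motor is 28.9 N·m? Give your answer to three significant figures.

425 N·m

Gear mesh: ratio = 43/86 = 0.5; torque at shaft II = 28.9 × 0.5 × 0.96 = 13.872 N·m.
Internal gear: ratio = 146/26 = 5.6154; torque at shaft III = 13.872 × 5.6154 × 0.96 = 74.781 N·m.
Gear mesh: ratio = 82/47 = 1.7447; torque at shaft IV = 74.781 × 1.7447 × 0.98 = 127.86 N·m.
Gear mesh: ratio = 78/23 = 3.3913; torque at the step-chain sprocket = 127.86 × 3.3913 × 0.98 = 424.94 N·m.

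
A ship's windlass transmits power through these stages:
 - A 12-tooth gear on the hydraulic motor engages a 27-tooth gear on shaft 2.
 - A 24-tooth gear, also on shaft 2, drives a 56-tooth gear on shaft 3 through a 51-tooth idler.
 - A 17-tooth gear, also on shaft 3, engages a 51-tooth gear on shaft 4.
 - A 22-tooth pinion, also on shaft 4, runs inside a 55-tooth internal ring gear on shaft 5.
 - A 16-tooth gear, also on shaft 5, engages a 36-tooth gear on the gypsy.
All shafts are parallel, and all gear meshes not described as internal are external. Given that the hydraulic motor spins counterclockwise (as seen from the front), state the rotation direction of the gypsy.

clockwise

the hydraulic motor → shaft 2: external mesh, 1 reversal → CW.
shaft 2 → shaft 3: driver → idler → driven is 2 external meshes, 2 reversals → CW.
shaft 3 → shaft 4: external mesh, 1 reversal → CCW.
shaft 4 → shaft 5: internal mesh, same direction → CCW.
shaft 5 → the gypsy: external mesh, 1 reversal → CW.
5 reversals in total — an odd number — so the gypsy turns opposite to the hydraulic motor.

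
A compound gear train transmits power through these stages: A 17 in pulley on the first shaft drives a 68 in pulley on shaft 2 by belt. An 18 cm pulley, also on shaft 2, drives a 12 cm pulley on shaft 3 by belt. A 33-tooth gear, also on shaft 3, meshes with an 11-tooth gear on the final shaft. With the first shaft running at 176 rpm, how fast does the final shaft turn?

the first shaft → shaft 2 (belt, 68/17): 176 ÷ 4 = 44 rpm
shaft 2 → shaft 3 (belt, 12/18): 44 ÷ 0.66667 = 66 rpm
shaft 3 → the final shaft (gear mesh, 11/33): 66 ÷ 0.33333 = 198 rpm

198 rpm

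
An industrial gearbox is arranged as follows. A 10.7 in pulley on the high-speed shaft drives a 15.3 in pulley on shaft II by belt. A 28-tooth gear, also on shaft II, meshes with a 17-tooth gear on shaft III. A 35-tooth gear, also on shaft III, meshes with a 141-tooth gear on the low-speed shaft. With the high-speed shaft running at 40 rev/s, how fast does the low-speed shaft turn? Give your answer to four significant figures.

11.44 rev/s

Belt: ratio = 15.3/10.7 = 1.4299, so shaft II turns at 40 / 1.4299 = 27.974 rev/s.
Gear mesh: ratio = 17/28 = 0.60714, so shaft III turns at 27.974 / 0.60714 = 46.075 rev/s.
Gear mesh: ratio = 141/35 = 4.0286, so the low-speed shaft turns at 46.075 / 4.0286 = 11.437 rev/s.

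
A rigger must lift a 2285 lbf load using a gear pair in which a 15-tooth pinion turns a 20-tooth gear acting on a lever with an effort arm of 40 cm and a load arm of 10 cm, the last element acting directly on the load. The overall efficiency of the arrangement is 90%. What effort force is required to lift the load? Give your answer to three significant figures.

476 lbf

Gear pair MA = 20/15 = 1.3333.
Lever MA = effort arm / load arm = 40/10 = 4.
Combined ideal MA = 1.3333 × 4 = 5.3333.
Actual MA = 5.3333 × 0.90 = 4.8.
Effort = load / actual MA = 2285 / 4.8 = 476.04 lbf.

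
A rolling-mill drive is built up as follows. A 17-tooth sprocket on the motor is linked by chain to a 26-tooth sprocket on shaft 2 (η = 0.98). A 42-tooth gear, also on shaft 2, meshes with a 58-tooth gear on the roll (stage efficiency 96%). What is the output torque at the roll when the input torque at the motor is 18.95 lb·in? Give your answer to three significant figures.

37.7 lb·in

After the chain (26/17): 18.95 × 1.5294 × 0.98 = 28.403 lb·in
After the gear mesh (58/42): 28.403 × 1.381 × 0.96 = 37.654 lb·in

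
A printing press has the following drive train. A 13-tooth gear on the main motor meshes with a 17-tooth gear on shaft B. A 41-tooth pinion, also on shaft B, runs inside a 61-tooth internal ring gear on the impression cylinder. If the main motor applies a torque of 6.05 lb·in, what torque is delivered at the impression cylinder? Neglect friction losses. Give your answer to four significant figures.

11.77 lb·in

After the gear mesh (17/13): 6.05 × 1.3077 = 7.9115 lb·in
After the internal gear (61/41): 7.9115 × 1.4878 = 11.771 lb·in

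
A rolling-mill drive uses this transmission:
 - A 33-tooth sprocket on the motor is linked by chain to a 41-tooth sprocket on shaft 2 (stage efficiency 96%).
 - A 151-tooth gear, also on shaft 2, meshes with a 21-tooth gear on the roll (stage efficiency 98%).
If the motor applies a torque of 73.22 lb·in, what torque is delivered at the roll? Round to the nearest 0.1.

11.9 lb·in

Chain: ratio = 41/33 = 1.2424; torque at shaft 2 = 73.22 × 1.2424 × 0.96 = 87.331 lb·in.
Gear mesh: ratio = 21/151 = 0.13907; torque at the roll = 87.331 × 0.13907 × 0.98 = 11.903 lb·in.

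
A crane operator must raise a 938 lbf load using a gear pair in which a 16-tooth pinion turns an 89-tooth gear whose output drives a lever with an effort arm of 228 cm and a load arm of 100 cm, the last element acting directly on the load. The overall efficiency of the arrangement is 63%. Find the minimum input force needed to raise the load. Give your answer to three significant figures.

117 lbf

Gear pair MA = 89/16 = 5.5625.
Lever MA = effort arm / load arm = 228/100 = 2.28.
Combined ideal MA = 5.5625 × 2.28 = 12.682.
Actual MA = 12.682 × 0.63 = 7.99.
Effort = load / actual MA = 938 / 7.99 = 117.4 lbf.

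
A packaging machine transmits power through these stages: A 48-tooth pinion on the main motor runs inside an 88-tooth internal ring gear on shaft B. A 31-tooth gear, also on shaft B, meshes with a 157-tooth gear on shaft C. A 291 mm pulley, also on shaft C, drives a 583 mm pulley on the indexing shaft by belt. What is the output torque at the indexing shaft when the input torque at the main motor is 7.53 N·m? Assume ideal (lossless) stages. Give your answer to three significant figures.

140 N·m

Internal gear: ratio = 88/48 = 1.8333; torque at shaft B = 7.53 × 1.8333 = 13.805 N·m.
Gear mesh: ratio = 157/31 = 5.0645; torque at shaft C = 13.805 × 5.0645 = 69.916 N·m.
Belt: ratio = 583/291 = 2.0034; torque at the indexing shaft = 69.916 × 2.0034 = 140.07 N·m.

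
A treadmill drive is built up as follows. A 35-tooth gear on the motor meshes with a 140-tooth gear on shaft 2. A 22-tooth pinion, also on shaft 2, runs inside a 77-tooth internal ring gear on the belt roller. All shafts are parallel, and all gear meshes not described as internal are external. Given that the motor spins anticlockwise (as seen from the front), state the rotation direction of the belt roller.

clockwise

the motor → shaft 2: external mesh, 1 reversal → CW.
shaft 2 → the belt roller: internal mesh, same direction → CW.
1 reversal in total — an odd number — so the belt roller turns opposite to the motor.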